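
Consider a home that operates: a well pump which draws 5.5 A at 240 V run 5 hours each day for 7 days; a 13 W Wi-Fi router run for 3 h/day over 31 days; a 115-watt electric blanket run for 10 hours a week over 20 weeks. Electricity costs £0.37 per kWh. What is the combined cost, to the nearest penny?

well pump: Power = 5.5 A × 240 V = 1320 W = 1.32 kW
well pump: Runtime = 5 h/day × 7 days = 35 h
well pump: 1.32 kW × 35 h = 46.2 kWh
Wi-Fi router: Runtime = 3 h/day × 31 days = 93 h
Wi-Fi router: 0.013 kW × 93 h = 1.209 kWh
electric blanket: Runtime = 10 h/week × 20 weeks = 200 h
electric blanket: 0.115 kW × 200 h = 23 kWh
Total energy = 70.409 kWh
Cost = 70.409 × £0.37 = £26.05

£26.05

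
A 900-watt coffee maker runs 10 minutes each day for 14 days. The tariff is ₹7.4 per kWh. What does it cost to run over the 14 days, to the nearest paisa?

Runtime = 10 min × 14 = 140 min = 2.333333… h
Energy = 0.9 kW × 2.333333… h = 2.1 kWh
Cost = 2.1 kWh × ₹7.4/kWh = ₹15.54

₹15.54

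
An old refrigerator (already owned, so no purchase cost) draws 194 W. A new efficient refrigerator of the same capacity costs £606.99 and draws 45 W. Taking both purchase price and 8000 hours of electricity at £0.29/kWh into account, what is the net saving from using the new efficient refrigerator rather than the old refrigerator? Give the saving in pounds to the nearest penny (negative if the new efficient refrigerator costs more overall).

old refrigerator: £0.00 + (194/1000) kW × 8000 h × £0.29 = £0.00 + £450.08 = £450.08
new efficient refrigerator: £606.99 + (45/1000) kW × 8000 h × £0.29 = £606.99 + £104.4 = £711.39
Saving = £450.08 − £711.39 = −£261.31

-£261.31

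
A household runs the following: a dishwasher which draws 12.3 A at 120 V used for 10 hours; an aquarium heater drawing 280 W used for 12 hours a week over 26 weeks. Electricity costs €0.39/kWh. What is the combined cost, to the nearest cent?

€39.83

dishwasher: Power = 12.3 A × 120 V = 1476 W = 1.476 kW
dishwasher: 1.476 kW × 10 h = 14.76 kWh
aquarium heater: Runtime = 12 h/week × 26 weeks = 312 h
aquarium heater: 0.28 kW × 312 h = 87.36 kWh
Total energy = 102.12 kWh
Cost = 102.12 × €0.39 = €39.83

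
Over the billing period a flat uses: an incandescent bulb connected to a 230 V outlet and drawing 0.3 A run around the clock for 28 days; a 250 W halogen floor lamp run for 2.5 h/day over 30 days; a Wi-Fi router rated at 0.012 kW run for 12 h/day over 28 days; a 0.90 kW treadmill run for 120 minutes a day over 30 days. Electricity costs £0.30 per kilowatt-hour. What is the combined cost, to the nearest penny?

£36.95

incandescent bulb: Power = 0.3 A × 230 V = 69 W = 0.069 kW
incandescent bulb: Runtime = 24 h × 28 = 672 h
incandescent bulb: 0.069 kW × 672 h = 46.368 kWh
halogen floor lamp: Runtime = 2.5 h/day × 30 days = 75 h
halogen floor lamp: 0.25 kW × 75 h = 18.75 kWh
Wi-Fi router: Runtime = 12 h/day × 28 days = 336 h
Wi-Fi router: 0.012 kW × 336 h = 4.032 kWh
treadmill: Runtime = 120 min × 30 = 3600 min = 60 h
treadmill: 0.9 kW × 60 h = 54 kWh
Total energy = 123.15 kWh
Cost = 123.15 × £0.30 = £36.95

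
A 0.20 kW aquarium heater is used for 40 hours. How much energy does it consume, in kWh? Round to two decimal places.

8.00 kWh

Energy = 0.2 kW × 40 h = 8 kWh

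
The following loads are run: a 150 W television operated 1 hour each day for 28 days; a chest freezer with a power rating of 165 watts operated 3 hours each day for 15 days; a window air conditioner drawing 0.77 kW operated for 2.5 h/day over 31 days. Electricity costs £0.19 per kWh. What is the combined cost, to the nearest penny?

£13.55

television: Runtime = 1 h/day × 28 days = 28 h
television: 0.15 kW × 28 h = 4.2 kWh
chest freezer: Runtime = 3 h/day × 15 days = 45 h
chest freezer: 0.165 kW × 45 h = 7.425 kWh
window air conditioner: Runtime = 2.5 h/day × 31 days = 77.5 h
window air conditioner: 0.77 kW × 77.5 h = 59.675 kWh
Total energy = 71.3 kWh
Cost = 71.3 × £0.19 = £13.55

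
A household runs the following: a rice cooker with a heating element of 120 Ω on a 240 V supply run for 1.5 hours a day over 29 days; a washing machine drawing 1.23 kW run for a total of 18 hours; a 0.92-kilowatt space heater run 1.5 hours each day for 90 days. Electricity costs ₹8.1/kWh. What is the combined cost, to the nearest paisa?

₹1354.48

rice cooker: Power = V²/R = 240²/120 = 480 W = 0.48 kW
rice cooker: Runtime = 1.5 h/day × 29 days = 43.5 h
rice cooker: 0.48 kW × 43.5 h = 20.88 kWh
washing machine: 1.23 kW × 18 h = 22.14 kWh
space heater: Runtime = 1.5 h/day × 90 days = 135 h
space heater: 0.92 kW × 135 h = 124.2 kWh
Total energy = 167.22 kWh
Cost = 167.22 × ₹8.1 = ₹1354.48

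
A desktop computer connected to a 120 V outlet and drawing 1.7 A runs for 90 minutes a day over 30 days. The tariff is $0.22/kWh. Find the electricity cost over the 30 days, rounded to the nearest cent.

Power = 1.7 A × 120 V = 204 W = 0.204 kW
Runtime = 90 min × 30 = 2700 min = 45 h
Energy = 0.204 kW × 45 h = 9.18 kWh
Cost = 9.18 kWh × $0.22/kWh = $2.02

$2.02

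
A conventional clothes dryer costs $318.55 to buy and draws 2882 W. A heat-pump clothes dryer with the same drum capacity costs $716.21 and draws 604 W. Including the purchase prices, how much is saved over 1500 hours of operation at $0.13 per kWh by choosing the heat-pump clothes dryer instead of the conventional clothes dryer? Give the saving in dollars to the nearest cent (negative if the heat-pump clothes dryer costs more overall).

$46.55

conventional clothes dryer: $318.55 + (2882/1000) kW × 1500 h × $0.13 = $318.55 + $561.99 = $880.54
heat-pump clothes dryer: $716.21 + (604/1000) kW × 1500 h × $0.13 = $716.21 + $117.78 = $833.99
Saving = $880.54 − $833.99 = $46.55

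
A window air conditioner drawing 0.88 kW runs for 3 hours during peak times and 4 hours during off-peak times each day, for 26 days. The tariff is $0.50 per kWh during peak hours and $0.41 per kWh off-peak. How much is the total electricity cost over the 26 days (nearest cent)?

Peak energy = 0.88 kW × 3 h × 26 = 68.64 kWh
Off-peak energy = 0.88 kW × 4 h × 26 = 91.52 kWh
Cost = 68.64 × $0.50 + 91.52 × $0.41 = $34.32 + $37.5232 = $71.84

$71.84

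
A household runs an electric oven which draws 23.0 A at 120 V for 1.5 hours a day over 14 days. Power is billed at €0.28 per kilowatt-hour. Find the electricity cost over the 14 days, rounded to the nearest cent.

€16.23

Power = 23.0 A × 120 V = 2760 W = 2.76 kW
Runtime = 1.5 h/day × 14 days = 21 h
Energy = 2.76 kW × 21 h = 57.96 kWh
Cost = 57.96 kWh × €0.28/kWh = €16.23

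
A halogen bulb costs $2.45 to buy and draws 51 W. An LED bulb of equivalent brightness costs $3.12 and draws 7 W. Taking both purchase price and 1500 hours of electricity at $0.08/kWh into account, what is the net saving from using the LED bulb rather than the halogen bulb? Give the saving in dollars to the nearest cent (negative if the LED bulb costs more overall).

$4.61

halogen bulb: $2.45 + (51/1000) kW × 1500 h × $0.08 = $2.45 + $6.12 = $8.57
LED bulb: $3.12 + (7/1000) kW × 1500 h × $0.08 = $3.12 + $0.84 = $3.96
Saving = $8.57 − $3.96 = $4.61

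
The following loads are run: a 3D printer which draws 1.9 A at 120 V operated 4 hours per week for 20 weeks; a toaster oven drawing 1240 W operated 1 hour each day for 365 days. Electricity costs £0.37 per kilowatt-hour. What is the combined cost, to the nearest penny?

£174.21

3D printer: Power = 1.9 A × 120 V = 228 W = 0.228 kW
3D printer: Runtime = 4 h/week × 20 weeks = 80 h
3D printer: 0.228 kW × 80 h = 18.24 kWh
toaster oven: Runtime = 1 h/day × 365 days = 365 h
toaster oven: 1.24 kW × 365 h = 452.6 kWh
Total energy = 470.84 kWh
Cost = 470.84 × £0.37 = £174.21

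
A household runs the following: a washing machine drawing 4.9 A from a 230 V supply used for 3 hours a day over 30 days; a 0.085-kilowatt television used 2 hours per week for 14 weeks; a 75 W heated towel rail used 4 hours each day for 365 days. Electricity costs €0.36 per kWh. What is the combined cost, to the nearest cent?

€76.79

washing machine: Power = 4.9 A × 230 V = 1127 W = 1.127 kW
washing machine: Runtime = 3 h/day × 30 days = 90 h
washing machine: 1.127 kW × 90 h = 101.43 kWh
television: Runtime = 2 h/week × 14 weeks = 28 h
television: 0.085 kW × 28 h = 2.38 kWh
heated towel rail: Runtime = 4 h/day × 365 days = 1460 h
heated towel rail: 0.075 kW × 1460 h = 109.5 kWh
Total energy = 213.31 kWh
Cost = 213.31 × €0.36 = €76.79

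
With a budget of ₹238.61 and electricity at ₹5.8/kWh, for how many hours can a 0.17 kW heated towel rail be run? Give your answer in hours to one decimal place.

Energy available = ₹238.61 ÷ ₹5.8/kWh = 41.1397 kWh
Hours = 41.1397 kWh ÷ 0.17 kW = 242.0 h

242.0 h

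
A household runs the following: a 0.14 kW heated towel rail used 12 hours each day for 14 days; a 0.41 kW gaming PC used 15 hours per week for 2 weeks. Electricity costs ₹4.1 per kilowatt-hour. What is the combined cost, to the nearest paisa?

₹146.86

heated towel rail: Runtime = 12 h/day × 14 days = 168 h
heated towel rail: 0.14 kW × 168 h = 23.52 kWh
gaming PC: Runtime = 15 h/week × 2 weeks = 30 h
gaming PC: 0.41 kW × 30 h = 12.3 kWh
Total energy = 35.82 kWh
Cost = 35.82 × ₹4.1 = ₹146.86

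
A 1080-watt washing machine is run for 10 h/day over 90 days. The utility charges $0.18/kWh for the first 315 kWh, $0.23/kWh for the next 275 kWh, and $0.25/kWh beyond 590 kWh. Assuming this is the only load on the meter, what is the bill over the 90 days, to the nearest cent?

$215.45

Runtime = 10 h/day × 90 days = 900 h
Energy = 1.08 kW × 900 h = 972 kWh
Tier 1 (0–315 kWh): 315 × $0.18 = $56.7
Tier 2 (315–590 kWh): 275 × $0.23 = $63.25
Above 590 kWh: 382 × $0.25 = $95.5
Bill = $215.45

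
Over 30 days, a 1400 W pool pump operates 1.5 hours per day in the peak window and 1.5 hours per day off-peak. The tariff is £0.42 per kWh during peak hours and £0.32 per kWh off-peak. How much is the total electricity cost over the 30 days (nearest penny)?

£46.62

Peak energy = 1.4 kW × 1.5 h × 30 = 63 kWh
Off-peak energy = 1.4 kW × 1.5 h × 30 = 63 kWh
Cost = 63 × £0.42 + 63 × £0.32 = £26.46 + £20.16 = £46.62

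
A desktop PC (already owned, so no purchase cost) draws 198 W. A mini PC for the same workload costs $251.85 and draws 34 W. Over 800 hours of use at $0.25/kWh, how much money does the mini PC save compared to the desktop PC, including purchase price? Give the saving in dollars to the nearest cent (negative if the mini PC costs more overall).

-$219.05

desktop PC: $0.00 + (198/1000) kW × 800 h × $0.25 = $0.00 + $39.6 = $39.6
mini PC: $251.85 + (34/1000) kW × 800 h × $0.25 = $251.85 + $6.8 = $258.65
Saving = $39.6 − $258.65 = −$219.05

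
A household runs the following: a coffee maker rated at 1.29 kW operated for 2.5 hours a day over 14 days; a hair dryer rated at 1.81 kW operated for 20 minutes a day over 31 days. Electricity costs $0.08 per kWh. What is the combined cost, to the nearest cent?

coffee maker: Runtime = 2.5 h/day × 14 days = 35 h
coffee maker: 1.29 kW × 35 h = 45.15 kWh
hair dryer: Runtime = 20 min × 31 = 620 min = 10.333333… h
hair dryer: 1.81 kW × 10.333333… h = 18.703333… kWh
Total energy = 63.853333… kWh
Cost = 63.853333… × $0.08 = $5.11

$5.11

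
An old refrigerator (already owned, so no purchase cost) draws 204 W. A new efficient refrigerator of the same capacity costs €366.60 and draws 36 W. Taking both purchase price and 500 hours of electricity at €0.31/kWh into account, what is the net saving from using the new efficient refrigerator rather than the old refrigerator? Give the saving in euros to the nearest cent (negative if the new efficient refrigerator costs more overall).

old refrigerator: €0.00 + (204/1000) kW × 500 h × €0.31 = €0.00 + €31.62 = €31.62
new efficient refrigerator: €366.60 + (36/1000) kW × 500 h × €0.31 = €366.60 + €5.58 = €372.18
Saving = €31.62 − €372.18 = −€340.56

-€340.56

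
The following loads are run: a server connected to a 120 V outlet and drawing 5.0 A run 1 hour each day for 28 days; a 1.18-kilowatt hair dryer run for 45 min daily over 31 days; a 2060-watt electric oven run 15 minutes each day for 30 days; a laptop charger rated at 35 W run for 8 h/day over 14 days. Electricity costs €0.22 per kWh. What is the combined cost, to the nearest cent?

server: Power = 5.0 A × 120 V = 600 W = 0.6 kW
server: Runtime = 1 h/day × 28 days = 28 h
server: 0.6 kW × 28 h = 16.8 kWh
hair dryer: Runtime = 45 min × 31 = 1395 min = 23.25 h
hair dryer: 1.18 kW × 23.25 h = 27.435 kWh
electric oven: Runtime = 15 min × 30 = 450 min = 7.5 h
electric oven: 2.06 kW × 7.5 h = 15.45 kWh
laptop charger: Runtime = 8 h/day × 14 days = 112 h
laptop charger: 0.035 kW × 112 h = 3.92 kWh
Total energy = 63.605 kWh
Cost = 63.605 × €0.22 = €13.99

€13.99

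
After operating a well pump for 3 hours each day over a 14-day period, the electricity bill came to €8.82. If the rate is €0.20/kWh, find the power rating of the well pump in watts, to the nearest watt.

Energy = €8.82 ÷ €0.20/kWh = 44.1 kWh
Runtime = 3 h/day × 14 days = 42 h
Power = 44.1 kWh ÷ 42 h = 1.05 kW = 1050 W

1050 W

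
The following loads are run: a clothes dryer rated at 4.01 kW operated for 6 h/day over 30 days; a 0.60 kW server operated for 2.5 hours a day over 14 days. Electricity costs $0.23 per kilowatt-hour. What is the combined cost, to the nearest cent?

clothes dryer: Runtime = 6 h/day × 30 days = 180 h
clothes dryer: 4.01 kW × 180 h = 721.8 kWh
server: Runtime = 2.5 h/day × 14 days = 35 h
server: 0.6 kW × 35 h = 21 kWh
Total energy = 742.8 kWh
Cost = 742.8 × $0.23 = $170.84

$170.84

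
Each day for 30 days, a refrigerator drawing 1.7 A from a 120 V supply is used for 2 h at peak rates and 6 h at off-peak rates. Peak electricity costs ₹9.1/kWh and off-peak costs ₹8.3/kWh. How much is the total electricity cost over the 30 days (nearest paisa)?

₹416.16

Power = 1.7 A × 120 V = 204 W = 0.204 kW
Peak energy = 0.204 kW × 2 h × 30 = 12.24 kWh
Off-peak energy = 0.204 kW × 6 h × 30 = 36.72 kWh
Cost = 12.24 × ₹9.1 + 36.72 × ₹8.3 = ₹111.384 + ₹304.776 = ₹416.16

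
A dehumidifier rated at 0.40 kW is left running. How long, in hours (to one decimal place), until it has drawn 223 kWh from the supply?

557.5 h

Hours = 223 kWh ÷ 0.4 kW = 557.5 h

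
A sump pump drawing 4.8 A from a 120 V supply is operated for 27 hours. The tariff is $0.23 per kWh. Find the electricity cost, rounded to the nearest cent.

Power = 4.8 A × 120 V = 576 W = 0.576 kW
Energy = 0.576 kW × 27 h = 15.552 kWh
Cost = 15.552 kWh × $0.23/kWh = $3.58

$3.58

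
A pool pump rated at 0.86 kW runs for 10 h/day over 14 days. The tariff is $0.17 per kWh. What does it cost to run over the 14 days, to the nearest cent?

$20.47

Runtime = 10 h/day × 14 days = 140 h
Energy = 0.86 kW × 140 h = 120.4 kWh
Cost = 120.4 kWh × $0.17/kWh = $20.47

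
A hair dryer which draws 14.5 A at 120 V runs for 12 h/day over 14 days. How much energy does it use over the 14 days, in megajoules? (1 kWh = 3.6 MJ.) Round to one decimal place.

Power = 14.5 A × 120 V = 1740 W = 1.74 kW
Runtime = 12 h/day × 14 days = 168 h
Energy = 1.74 kW × 168 h = 292.32 kWh
= 292.32 × 3.6 MJ = 1052.4 MJ

1052.4 MJ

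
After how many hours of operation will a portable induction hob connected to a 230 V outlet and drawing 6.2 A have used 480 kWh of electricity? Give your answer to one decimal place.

336.6 h

Power = 6.2 A × 230 V = 1426 W = 1.426 kW
Hours = 480 kWh ÷ 1.426 kW = 336.6 h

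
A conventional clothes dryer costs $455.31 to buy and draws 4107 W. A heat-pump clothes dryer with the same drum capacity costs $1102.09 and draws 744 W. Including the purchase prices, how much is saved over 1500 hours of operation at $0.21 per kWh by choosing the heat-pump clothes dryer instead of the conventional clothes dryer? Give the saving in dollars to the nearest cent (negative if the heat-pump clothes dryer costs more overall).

$412.57

conventional clothes dryer: $455.31 + (4107/1000) kW × 1500 h × $0.21 = $455.31 + $1293.705 = $1749.015
heat-pump clothes dryer: $1102.09 + (744/1000) kW × 1500 h × $0.21 = $1102.09 + $234.36 = $1336.45
Saving = $1749.015 − $1336.45 = $412.565 → $412.57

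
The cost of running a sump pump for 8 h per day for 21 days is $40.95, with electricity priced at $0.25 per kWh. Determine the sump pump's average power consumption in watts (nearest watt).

Energy = $40.95 ÷ $0.25/kWh = 163.8 kWh
Runtime = 8 h/day × 21 days = 168 h
Power = 163.8 kWh ÷ 168 h = 0.975 kW = 975 W

975 W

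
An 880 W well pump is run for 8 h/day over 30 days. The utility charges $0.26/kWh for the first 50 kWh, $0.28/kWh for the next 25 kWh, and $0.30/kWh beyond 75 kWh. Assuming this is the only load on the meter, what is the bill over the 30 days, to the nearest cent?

$60.86

Runtime = 8 h/day × 30 days = 240 h
Energy = 0.88 kW × 240 h = 211.2 kWh
Tier 1 (0–50 kWh): 50 × $0.26 = $13
Tier 2 (50–75 kWh): 25 × $0.28 = $7
Above 75 kWh: 136.2 × $0.30 = $40.86
Bill = $60.86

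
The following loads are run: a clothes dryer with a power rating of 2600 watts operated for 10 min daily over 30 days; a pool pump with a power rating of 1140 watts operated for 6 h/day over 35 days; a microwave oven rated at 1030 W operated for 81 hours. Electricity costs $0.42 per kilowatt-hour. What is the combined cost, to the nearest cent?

clothes dryer: Runtime = 10 min × 30 = 300 min = 5 h
clothes dryer: 2.6 kW × 5 h = 13 kWh
pool pump: Runtime = 6 h/day × 35 days = 210 h
pool pump: 1.14 kW × 210 h = 239.4 kWh
microwave oven: 1.03 kW × 81 h = 83.43 kWh
Total energy = 335.83 kWh
Cost = 335.83 × $0.42 = $141.05

$141.05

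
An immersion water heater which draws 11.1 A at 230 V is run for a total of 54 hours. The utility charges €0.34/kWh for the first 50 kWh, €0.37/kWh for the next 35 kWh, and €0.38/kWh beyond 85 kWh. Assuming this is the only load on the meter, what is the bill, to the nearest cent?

Power = 11.1 A × 230 V = 2553 W = 2.553 kW
Energy = 2.553 kW × 54 h = 137.862 kWh
Tier 1 (0–50 kWh): 50 × €0.34 = €17
Tier 2 (50–85 kWh): 35 × €0.37 = €12.95
Above 85 kWh: 52.862 × €0.38 = €20.08756
Bill = €50.04

€50.04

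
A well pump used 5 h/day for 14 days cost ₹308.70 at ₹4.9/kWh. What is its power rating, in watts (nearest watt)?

900 W

Energy = ₹308.70 ÷ ₹4.9/kWh = 63 kWh
Runtime = 5 h/day × 14 days = 70 h
Power = 63 kWh ÷ 70 h = 0.9 kW = 900 W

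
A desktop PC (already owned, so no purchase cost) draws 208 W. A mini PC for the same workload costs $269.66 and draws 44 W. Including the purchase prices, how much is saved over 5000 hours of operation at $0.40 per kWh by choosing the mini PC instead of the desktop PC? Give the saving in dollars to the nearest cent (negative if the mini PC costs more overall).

$58.34

desktop PC: $0.00 + (208/1000) kW × 5000 h × $0.40 = $0.00 + $416 = $416
mini PC: $269.66 + (44/1000) kW × 5000 h × $0.40 = $269.66 + $88 = $357.66
Saving = $416 − $357.66 = $58.34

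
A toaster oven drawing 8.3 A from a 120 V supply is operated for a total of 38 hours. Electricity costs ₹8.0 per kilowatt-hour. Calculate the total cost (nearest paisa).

Power = 8.3 A × 120 V = 996 W = 0.996 kW
Energy = 0.996 kW × 38 h = 37.848 kWh
Cost = 37.848 kWh × ₹8.0/kWh = ₹302.78

₹302.78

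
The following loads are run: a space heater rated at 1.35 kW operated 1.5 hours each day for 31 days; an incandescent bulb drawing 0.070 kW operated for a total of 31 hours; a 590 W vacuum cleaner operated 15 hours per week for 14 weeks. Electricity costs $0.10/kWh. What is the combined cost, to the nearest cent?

$18.88

space heater: Runtime = 1.5 h/day × 31 days = 46.5 h
space heater: 1.35 kW × 46.5 h = 62.775 kWh
incandescent bulb: 0.07 kW × 31 h = 2.17 kWh
vacuum cleaner: Runtime = 15 h/week × 14 weeks = 210 h
vacuum cleaner: 0.59 kW × 210 h = 123.9 kWh
Total energy = 188.845 kWh
Cost = 188.845 × $0.10 = $18.88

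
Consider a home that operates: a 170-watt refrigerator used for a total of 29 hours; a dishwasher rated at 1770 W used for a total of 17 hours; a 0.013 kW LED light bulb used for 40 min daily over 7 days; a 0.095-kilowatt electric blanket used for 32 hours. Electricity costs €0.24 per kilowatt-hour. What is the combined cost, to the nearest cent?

refrigerator: 0.17 kW × 29 h = 4.93 kWh
dishwasher: 1.77 kW × 17 h = 30.09 kWh
LED light bulb: Runtime = 40 min × 7 = 280 min = 4.666666… h
LED light bulb: 0.013 kW × 4.666666… h = 0.060666… kWh
electric blanket: 0.095 kW × 32 h = 3.04 kWh
Total energy = 38.120666… kWh
Cost = 38.120666… × €0.24 = €9.15

€9.15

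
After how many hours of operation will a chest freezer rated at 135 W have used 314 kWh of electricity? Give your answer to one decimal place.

Hours = 314 kWh ÷ 0.135 kW = 2325.9 h

2325.9 h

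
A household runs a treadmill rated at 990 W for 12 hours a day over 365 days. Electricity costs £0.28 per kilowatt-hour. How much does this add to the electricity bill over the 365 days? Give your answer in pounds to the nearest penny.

Runtime = 12 h/day × 365 days = 4380 h
Energy = 0.99 kW × 4380 h = 4336.2 kWh
Cost = 4336.2 kWh × £0.28/kWh = £1214.14

£1214.14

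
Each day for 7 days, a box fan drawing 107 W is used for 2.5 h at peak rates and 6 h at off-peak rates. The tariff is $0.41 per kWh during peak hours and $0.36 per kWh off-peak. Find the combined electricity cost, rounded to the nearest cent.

Peak energy = 0.107 kW × 2.5 h × 7 = 1.8725 kWh
Off-peak energy = 0.107 kW × 6 h × 7 = 4.494 kWh
Cost = 1.8725 × $0.41 + 4.494 × $0.36 = $0.767725 + $1.61784 = $2.39

$2.39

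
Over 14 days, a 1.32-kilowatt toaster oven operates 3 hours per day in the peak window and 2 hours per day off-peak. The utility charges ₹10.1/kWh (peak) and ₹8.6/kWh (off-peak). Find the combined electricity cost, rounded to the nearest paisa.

₹877.80

Peak energy = 1.32 kW × 3 h × 14 = 55.44 kWh
Off-peak energy = 1.32 kW × 2 h × 14 = 36.96 kWh
Cost = 55.44 × ₹10.1 + 36.96 × ₹8.6 = ₹559.944 + ₹317.856 = ₹877.80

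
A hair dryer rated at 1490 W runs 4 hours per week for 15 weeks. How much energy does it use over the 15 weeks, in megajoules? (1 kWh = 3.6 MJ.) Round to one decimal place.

321.8 MJ

Runtime = 4 h/week × 15 weeks = 60 h
Energy = 1.49 kW × 60 h = 89.4 kWh
= 89.4 × 3.6 MJ = 321.8 MJ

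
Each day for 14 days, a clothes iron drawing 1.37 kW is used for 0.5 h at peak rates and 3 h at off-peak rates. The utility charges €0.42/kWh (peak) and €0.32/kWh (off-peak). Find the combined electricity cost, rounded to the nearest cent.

Peak energy = 1.37 kW × 0.5 h × 14 = 9.59 kWh
Off-peak energy = 1.37 kW × 3 h × 14 = 57.54 kWh
Cost = 9.59 × €0.42 + 57.54 × €0.32 = €4.0278 + €18.4128 = €22.44

€22.44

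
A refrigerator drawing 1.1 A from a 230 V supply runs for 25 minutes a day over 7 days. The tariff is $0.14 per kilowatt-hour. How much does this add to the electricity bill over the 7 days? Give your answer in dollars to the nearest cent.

$0.10

Power = 1.1 A × 230 V = 253 W = 0.253 kW
Runtime = 25 min × 7 = 175 min = 2.916666… h
Energy = 0.253 kW × 2.916666… h = 0.737916… kWh
Cost = 0.737916… kWh × $0.14/kWh = $0.10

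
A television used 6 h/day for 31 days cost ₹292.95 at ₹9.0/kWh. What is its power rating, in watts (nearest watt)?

Energy = ₹292.95 ÷ ₹9.0/kWh = 32.55 kWh
Runtime = 6 h/day × 31 days = 186 h
Power = 32.55 kWh ÷ 186 h = 0.175 kW = 175 W

175 W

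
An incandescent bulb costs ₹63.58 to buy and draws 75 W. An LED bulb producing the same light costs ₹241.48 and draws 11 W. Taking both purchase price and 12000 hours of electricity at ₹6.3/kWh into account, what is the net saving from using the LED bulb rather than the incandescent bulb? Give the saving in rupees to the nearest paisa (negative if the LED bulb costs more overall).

₹4660.50

incandescent bulb: ₹63.58 + (75/1000) kW × 12000 h × ₹6.3 = ₹63.58 + ₹5670 = ₹5733.58
LED bulb: ₹241.48 + (11/1000) kW × 12000 h × ₹6.3 = ₹241.48 + ₹831.6 = ₹1073.08
Saving = ₹5733.58 − ₹1073.08 = ₹4660.5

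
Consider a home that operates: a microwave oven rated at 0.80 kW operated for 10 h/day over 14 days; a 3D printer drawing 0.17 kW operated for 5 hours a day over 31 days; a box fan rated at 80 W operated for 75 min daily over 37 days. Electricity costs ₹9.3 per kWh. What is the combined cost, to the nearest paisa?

₹1321.07

microwave oven: Runtime = 10 h/day × 14 days = 140 h
microwave oven: 0.8 kW × 140 h = 112 kWh
3D printer: Runtime = 5 h/day × 31 days = 155 h
3D printer: 0.17 kW × 155 h = 26.35 kWh
box fan: Runtime = 75 min × 37 = 2775 min = 46.25 h
box fan: 0.08 kW × 46.25 h = 3.7 kWh
Total energy = 142.05 kWh
Cost = 142.05 × ₹9.3 = ₹1321.07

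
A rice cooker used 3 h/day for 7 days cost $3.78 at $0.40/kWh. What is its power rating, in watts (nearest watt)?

Energy = $3.78 ÷ $0.40/kWh = 9.45 kWh
Runtime = 3 h/day × 7 days = 21 h
Power = 9.45 kWh ÷ 21 h = 0.45 kW = 450 W

450 W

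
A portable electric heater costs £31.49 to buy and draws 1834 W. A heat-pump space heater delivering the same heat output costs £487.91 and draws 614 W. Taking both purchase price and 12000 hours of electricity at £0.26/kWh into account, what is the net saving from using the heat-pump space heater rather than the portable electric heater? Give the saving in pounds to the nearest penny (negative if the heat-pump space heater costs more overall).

£3349.98

portable electric heater: £31.49 + (1834/1000) kW × 12000 h × £0.26 = £31.49 + £5722.08 = £5753.57
heat-pump space heater: £487.91 + (614/1000) kW × 12000 h × £0.26 = £487.91 + £1915.68 = £2403.59
Saving = £5753.57 − £2403.59 = £3349.98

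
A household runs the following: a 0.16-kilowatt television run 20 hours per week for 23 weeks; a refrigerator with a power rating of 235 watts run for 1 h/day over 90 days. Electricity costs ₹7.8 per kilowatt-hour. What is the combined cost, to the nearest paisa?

₹739.05

television: Runtime = 20 h/week × 23 weeks = 460 h
television: 0.16 kW × 460 h = 73.6 kWh
refrigerator: Runtime = 1 h/day × 90 days = 90 h
refrigerator: 0.235 kW × 90 h = 21.15 kWh
Total energy = 94.75 kWh
Cost = 94.75 × ₹7.8 = ₹739.05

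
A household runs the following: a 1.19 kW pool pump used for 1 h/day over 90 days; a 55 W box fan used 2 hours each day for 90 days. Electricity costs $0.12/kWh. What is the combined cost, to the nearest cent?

$14.04

pool pump: Runtime = 1 h/day × 90 days = 90 h
pool pump: 1.19 kW × 90 h = 107.1 kWh
box fan: Runtime = 2 h/day × 90 days = 180 h
box fan: 0.055 kW × 180 h = 9.9 kWh
Total energy = 117 kWh
Cost = 117 × $0.12 = $14.04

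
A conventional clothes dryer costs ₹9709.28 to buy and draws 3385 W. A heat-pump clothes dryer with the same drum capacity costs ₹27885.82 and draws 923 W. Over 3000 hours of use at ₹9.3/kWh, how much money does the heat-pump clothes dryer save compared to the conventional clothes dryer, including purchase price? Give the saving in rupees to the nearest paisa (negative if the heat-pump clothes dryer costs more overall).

₹50513.26

conventional clothes dryer: ₹9709.28 + (3385/1000) kW × 3000 h × ₹9.3 = ₹9709.28 + ₹94441.5 = ₹104150.78
heat-pump clothes dryer: ₹27885.82 + (923/1000) kW × 3000 h × ₹9.3 = ₹27885.82 + ₹25751.7 = ₹53637.52
Saving = ₹104150.78 − ₹53637.52 = ₹50513.26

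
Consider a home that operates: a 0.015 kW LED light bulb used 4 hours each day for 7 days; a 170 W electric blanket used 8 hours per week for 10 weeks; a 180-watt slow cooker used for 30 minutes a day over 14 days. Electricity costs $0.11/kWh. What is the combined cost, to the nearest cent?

LED light bulb: Runtime = 4 h/day × 7 days = 28 h
LED light bulb: 0.015 kW × 28 h = 0.42 kWh
electric blanket: Runtime = 8 h/week × 10 weeks = 80 h
electric blanket: 0.17 kW × 80 h = 13.6 kWh
slow cooker: Runtime = 30 min × 14 = 420 min = 7 h
slow cooker: 0.18 kW × 7 h = 1.26 kWh
Total energy = 15.28 kWh
Cost = 15.28 × $0.11 = $1.68

$1.68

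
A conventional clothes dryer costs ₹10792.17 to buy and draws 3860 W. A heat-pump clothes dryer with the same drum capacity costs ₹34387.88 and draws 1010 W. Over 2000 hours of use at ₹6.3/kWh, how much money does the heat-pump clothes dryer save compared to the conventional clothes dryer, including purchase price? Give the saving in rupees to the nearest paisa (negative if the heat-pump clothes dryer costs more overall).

conventional clothes dryer: ₹10792.17 + (3860/1000) kW × 2000 h × ₹6.3 = ₹10792.17 + ₹48636 = ₹59428.17
heat-pump clothes dryer: ₹34387.88 + (1010/1000) kW × 2000 h × ₹6.3 = ₹34387.88 + ₹12726 = ₹47113.88
Saving = ₹59428.17 − ₹47113.88 = ₹12314.29

₹12314.29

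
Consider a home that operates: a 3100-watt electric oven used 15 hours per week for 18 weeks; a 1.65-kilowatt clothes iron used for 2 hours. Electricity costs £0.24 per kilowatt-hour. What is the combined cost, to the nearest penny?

£201.67

electric oven: Runtime = 15 h/week × 18 weeks = 270 h
electric oven: 3.1 kW × 270 h = 837 kWh
clothes iron: 1.65 kW × 2 h = 3.3 kWh
Total energy = 840.3 kWh
Cost = 840.3 × £0.24 = £201.67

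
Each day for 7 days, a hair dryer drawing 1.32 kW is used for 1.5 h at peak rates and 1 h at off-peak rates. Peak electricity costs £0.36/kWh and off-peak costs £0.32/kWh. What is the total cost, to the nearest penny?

Peak energy = 1.32 kW × 1.5 h × 7 = 13.86 kWh
Off-peak energy = 1.32 kW × 1 h × 7 = 9.24 kWh
Cost = 13.86 × £0.36 + 9.24 × £0.32 = £4.9896 + £2.9568 = £7.95

£7.95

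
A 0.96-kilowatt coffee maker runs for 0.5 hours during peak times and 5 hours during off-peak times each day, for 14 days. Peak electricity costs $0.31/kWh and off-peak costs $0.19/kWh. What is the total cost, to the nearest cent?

$14.85

Peak energy = 0.96 kW × 0.5 h × 14 = 6.72 kWh
Off-peak energy = 0.96 kW × 5 h × 14 = 67.2 kWh
Cost = 6.72 × $0.31 + 67.2 × $0.19 = $2.0832 + $12.768 = $14.85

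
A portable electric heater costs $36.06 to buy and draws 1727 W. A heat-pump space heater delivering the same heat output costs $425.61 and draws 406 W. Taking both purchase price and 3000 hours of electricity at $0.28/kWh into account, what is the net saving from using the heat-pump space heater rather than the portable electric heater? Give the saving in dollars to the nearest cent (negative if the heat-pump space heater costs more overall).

portable electric heater: $36.06 + (1727/1000) kW × 3000 h × $0.28 = $36.06 + $1450.68 = $1486.74
heat-pump space heater: $425.61 + (406/1000) kW × 3000 h × $0.28 = $425.61 + $341.04 = $766.65
Saving = $1486.74 − $766.65 = $720.09

$720.09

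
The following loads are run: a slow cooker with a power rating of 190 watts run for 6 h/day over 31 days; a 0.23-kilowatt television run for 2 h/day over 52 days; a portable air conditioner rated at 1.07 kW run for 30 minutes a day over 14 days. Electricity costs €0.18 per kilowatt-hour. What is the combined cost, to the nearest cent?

€12.02

slow cooker: Runtime = 6 h/day × 31 days = 186 h
slow cooker: 0.19 kW × 186 h = 35.34 kWh
television: Runtime = 2 h/day × 52 days = 104 h
television: 0.23 kW × 104 h = 23.92 kWh
portable air conditioner: Runtime = 30 min × 14 = 420 min = 7 h
portable air conditioner: 1.07 kW × 7 h = 7.49 kWh
Total energy = 66.75 kWh
Cost = 66.75 × €0.18 = €12.02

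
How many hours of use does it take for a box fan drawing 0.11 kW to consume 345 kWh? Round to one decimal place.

Hours = 345 kWh ÷ 0.11 kW = 3136.4 h

3136.4 h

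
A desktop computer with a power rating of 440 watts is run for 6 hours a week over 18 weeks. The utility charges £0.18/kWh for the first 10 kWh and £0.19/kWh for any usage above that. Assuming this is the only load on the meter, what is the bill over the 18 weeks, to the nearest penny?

Runtime = 6 h/week × 18 weeks = 108 h
Energy = 0.44 kW × 108 h = 47.52 kWh
Tier 1 (0–10 kWh): 10 × £0.18 = £1.8
Above 10 kWh: 37.52 × £0.19 = £7.1288
Bill = £8.93

£8.93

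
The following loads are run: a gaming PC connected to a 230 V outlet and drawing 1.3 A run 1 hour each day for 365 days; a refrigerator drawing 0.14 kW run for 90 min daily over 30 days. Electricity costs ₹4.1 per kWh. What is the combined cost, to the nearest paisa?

₹473.28

gaming PC: Power = 1.3 A × 230 V = 299 W = 0.299 kW
gaming PC: Runtime = 1 h/day × 365 days = 365 h
gaming PC: 0.299 kW × 365 h = 109.135 kWh
refrigerator: Runtime = 90 min × 30 = 2700 min = 45 h
refrigerator: 0.14 kW × 45 h = 6.3 kWh
Total energy = 115.435 kWh
Cost = 115.435 × ₹4.1 = ₹473.28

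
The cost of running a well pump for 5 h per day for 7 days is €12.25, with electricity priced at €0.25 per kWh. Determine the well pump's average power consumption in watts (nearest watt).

1400 W

Energy = €12.25 ÷ €0.25/kWh = 49 kWh
Runtime = 5 h/day × 7 days = 35 h
Power = 49 kWh ÷ 35 h = 1.4 kW = 1400 W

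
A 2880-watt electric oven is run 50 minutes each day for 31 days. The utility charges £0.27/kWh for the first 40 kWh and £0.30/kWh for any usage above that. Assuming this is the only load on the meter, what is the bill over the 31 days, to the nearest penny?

£21.12

Runtime = 50 min × 31 = 1550 min = 25.833333… h
Energy = 2.88 kW × 25.833333… h = 74.4 kWh
Tier 1 (0–40 kWh): 40 × £0.27 = £10.8
Above 40 kWh: 34.4 × £0.30 = £10.32
Bill = £21.12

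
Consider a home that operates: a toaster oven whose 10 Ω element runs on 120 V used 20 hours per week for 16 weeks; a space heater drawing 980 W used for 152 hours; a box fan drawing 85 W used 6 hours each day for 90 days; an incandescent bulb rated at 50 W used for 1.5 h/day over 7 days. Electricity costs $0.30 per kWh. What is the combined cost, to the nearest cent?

$196.86

toaster oven: Power = V²/R = 120²/10 = 1440 W = 1.44 kW
toaster oven: Runtime = 20 h/week × 16 weeks = 320 h
toaster oven: 1.44 kW × 320 h = 460.8 kWh
space heater: 0.98 kW × 152 h = 148.96 kWh
box fan: Runtime = 6 h/day × 90 days = 540 h
box fan: 0.085 kW × 540 h = 45.9 kWh
incandescent bulb: Runtime = 1.5 h/day × 7 days = 10.5 h
incandescent bulb: 0.05 kW × 10.5 h = 0.525 kWh
Total energy = 656.185 kWh
Cost = 656.185 × $0.30 = $196.86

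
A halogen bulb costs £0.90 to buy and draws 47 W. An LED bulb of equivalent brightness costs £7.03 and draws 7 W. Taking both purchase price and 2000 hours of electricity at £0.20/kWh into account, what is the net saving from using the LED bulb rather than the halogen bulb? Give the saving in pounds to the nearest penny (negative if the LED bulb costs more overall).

halogen bulb: £0.90 + (47/1000) kW × 2000 h × £0.20 = £0.90 + £18.8 = £19.7
LED bulb: £7.03 + (7/1000) kW × 2000 h × £0.20 = £7.03 + £2.8 = £9.83
Saving = £19.7 − £9.83 = £9.87

£9.87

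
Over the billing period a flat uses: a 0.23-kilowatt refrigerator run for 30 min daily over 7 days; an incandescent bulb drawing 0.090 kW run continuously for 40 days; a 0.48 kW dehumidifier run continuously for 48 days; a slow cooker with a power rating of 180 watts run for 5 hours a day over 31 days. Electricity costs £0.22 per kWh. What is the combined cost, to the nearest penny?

£146.97

refrigerator: Runtime = 30 min × 7 = 210 min = 3.5 h
refrigerator: 0.23 kW × 3.5 h = 0.805 kWh
incandescent bulb: Runtime = 24 h × 40 = 960 h
incandescent bulb: 0.09 kW × 960 h = 86.4 kWh
dehumidifier: Runtime = 24 h × 48 = 1152 h
dehumidifier: 0.48 kW × 1152 h = 552.96 kWh
slow cooker: Runtime = 5 h/day × 31 days = 155 h
slow cooker: 0.18 kW × 155 h = 27.9 kWh
Total energy = 668.065 kWh
Cost = 668.065 × £0.22 = £146.97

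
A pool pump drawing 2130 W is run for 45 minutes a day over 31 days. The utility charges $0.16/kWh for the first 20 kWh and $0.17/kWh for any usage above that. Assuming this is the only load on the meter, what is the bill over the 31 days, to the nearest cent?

Runtime = 45 min × 31 = 1395 min = 23.25 h
Energy = 2.13 kW × 23.25 h = 49.5225 kWh
Tier 1 (0–20 kWh): 20 × $0.16 = $3.2
Above 20 kWh: 29.5225 × $0.17 = $5.018825
Bill = $8.22

$8.22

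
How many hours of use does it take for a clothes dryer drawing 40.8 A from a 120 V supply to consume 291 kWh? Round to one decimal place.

59.4 h

Power = 40.8 A × 120 V = 4896 W = 4.896 kW
Hours = 291 kWh ÷ 4.896 kW = 59.4 h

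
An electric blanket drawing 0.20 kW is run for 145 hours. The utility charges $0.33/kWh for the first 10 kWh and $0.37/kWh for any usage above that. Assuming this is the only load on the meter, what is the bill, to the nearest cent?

$10.33

Energy = 0.2 kW × 145 h = 29 kWh
Tier 1 (0–10 kWh): 10 × $0.33 = $3.3
Above 10 kWh: 19 × $0.37 = $7.03
Bill = $10.33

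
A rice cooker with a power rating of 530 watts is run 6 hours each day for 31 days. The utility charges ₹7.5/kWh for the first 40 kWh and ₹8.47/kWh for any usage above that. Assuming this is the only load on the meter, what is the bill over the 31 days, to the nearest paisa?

₹796.17

Runtime = 6 h/day × 31 days = 186 h
Energy = 0.53 kW × 186 h = 98.58 kWh
Tier 1 (0–40 kWh): 40 × ₹7.5 = ₹300
Above 40 kWh: 58.58 × ₹8.47 = ₹496.1726
Bill = ₹796.17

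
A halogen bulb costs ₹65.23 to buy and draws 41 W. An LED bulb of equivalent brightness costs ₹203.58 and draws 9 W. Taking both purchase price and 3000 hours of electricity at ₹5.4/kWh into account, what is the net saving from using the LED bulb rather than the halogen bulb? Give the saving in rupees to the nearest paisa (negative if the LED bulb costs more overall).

₹380.05

halogen bulb: ₹65.23 + (41/1000) kW × 3000 h × ₹5.4 = ₹65.23 + ₹664.2 = ₹729.43
LED bulb: ₹203.58 + (9/1000) kW × 3000 h × ₹5.4 = ₹203.58 + ₹145.8 = ₹349.38
Saving = ₹729.43 − ₹349.38 = ₹380.05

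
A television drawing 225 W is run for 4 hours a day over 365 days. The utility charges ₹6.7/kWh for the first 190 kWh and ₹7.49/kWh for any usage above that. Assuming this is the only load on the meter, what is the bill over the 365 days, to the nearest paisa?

₹2310.37

Runtime = 4 h/day × 365 days = 1460 h
Energy = 0.225 kW × 1460 h = 328.5 kWh
Tier 1 (0–190 kWh): 190 × ₹6.7 = ₹1273
Above 190 kWh: 138.5 × ₹7.49 = ₹1037.365
Bill = ₹2310.37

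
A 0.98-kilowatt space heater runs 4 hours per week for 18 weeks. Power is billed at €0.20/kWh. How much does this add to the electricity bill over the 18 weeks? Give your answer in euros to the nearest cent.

Runtime = 4 h/week × 18 weeks = 72 h
Energy = 0.98 kW × 72 h = 70.56 kWh
Cost = 70.56 kWh × €0.20/kWh = €14.11

€14.11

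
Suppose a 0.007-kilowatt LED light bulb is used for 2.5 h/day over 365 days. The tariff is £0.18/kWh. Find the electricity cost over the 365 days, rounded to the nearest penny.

£1.15

Runtime = 2.5 h/day × 365 days = 912.5 h
Energy = 0.007 kW × 912.5 h = 6.3875 kWh
Cost = 6.3875 kWh × £0.18/kWh = £1.15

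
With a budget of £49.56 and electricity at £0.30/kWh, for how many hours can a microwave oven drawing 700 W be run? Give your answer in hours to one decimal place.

Energy available = £49.56 ÷ £0.30/kWh = 165.2 kWh
Hours = 165.2 kWh ÷ 0.7 kW = 236.0 h

236.0 h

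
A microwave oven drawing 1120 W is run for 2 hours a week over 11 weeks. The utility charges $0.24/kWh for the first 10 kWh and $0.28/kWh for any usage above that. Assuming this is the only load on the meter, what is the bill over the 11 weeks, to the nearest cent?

Runtime = 2 h/week × 11 weeks = 22 h
Energy = 1.12 kW × 22 h = 24.64 kWh
Tier 1 (0–10 kWh): 10 × $0.24 = $2.4
Above 10 kWh: 14.64 × $0.28 = $4.0992
Bill = $6.50

$6.50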